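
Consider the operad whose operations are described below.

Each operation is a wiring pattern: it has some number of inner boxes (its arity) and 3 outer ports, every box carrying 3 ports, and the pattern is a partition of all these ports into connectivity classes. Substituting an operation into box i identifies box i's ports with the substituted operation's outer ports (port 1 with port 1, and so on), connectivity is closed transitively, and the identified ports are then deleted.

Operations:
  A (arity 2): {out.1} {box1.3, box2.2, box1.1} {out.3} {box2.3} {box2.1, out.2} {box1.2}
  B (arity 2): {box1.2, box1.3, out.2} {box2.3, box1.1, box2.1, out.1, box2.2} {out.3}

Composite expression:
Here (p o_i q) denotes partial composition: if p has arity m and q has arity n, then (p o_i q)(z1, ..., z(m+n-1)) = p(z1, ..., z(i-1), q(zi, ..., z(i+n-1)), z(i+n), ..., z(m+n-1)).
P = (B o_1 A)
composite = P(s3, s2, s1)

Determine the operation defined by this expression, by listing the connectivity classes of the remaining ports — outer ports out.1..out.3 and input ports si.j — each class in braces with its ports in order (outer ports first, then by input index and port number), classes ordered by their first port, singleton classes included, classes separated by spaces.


{out.1, s1.1, s1.2, s1.3} {out.2, s2.1} {out.3} {s2.2, s3.1, s3.3} {s2.3} {s3.2}

Two ports join when wires chain via B-identified ports.
after A, the pattern on (s3, s2) reads {out.1} {out.2, s2.1} {out.3} {s2.2, s3.1, s3.3} {s2.3} {s3.2} (out.j = its outer ports)
after B, the pattern on (s3, s2, s1) reads {out.1, s1.1, s1.2, s1.3} {out.2, s2.1} {out.3} {s2.2, s3.1, s3.3} {s2.3} {s3.2} (out.j = its outer ports)


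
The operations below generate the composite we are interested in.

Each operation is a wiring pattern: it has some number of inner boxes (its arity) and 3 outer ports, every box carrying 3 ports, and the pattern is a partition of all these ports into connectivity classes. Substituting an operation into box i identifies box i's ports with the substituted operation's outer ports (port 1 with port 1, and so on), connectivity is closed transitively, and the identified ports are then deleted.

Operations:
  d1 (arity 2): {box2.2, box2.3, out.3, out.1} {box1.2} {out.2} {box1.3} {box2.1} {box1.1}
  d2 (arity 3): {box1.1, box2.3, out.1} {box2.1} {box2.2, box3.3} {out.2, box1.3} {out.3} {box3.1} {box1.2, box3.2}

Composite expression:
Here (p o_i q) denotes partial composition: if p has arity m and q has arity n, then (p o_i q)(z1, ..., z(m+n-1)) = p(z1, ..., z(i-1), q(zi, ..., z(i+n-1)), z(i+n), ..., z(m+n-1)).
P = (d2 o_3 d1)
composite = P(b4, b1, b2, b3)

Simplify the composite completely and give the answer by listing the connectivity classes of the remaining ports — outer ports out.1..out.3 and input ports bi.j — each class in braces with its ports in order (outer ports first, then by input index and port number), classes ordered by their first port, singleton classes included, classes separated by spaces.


Treat the ports identified at d2 as solder joints: merge, then drop.
through d1, on inputs (b2, b3): {out.1, out.3, b3.2, b3.3} {out.2} {b2.1} {b2.2} {b2.3} {b3.1} (out.j = stage outer ports)
through d2, on inputs (b4, b1, b2, b3): {out.1, b1.3, b4.1} {out.2, b4.3} {out.3} {b1.1} {b1.2, b3.2, b3.3} {b2.1} {b2.2} {b2.3} {b3.1} {b4.2} (out.j = stage outer ports)

{out.1, b1.3, b4.1} {out.2, b4.3} {out.3} {b1.1} {b1.2, b3.2, b3.3} {b2.1} {b2.2} {b2.3} {b3.1} {b4.2}


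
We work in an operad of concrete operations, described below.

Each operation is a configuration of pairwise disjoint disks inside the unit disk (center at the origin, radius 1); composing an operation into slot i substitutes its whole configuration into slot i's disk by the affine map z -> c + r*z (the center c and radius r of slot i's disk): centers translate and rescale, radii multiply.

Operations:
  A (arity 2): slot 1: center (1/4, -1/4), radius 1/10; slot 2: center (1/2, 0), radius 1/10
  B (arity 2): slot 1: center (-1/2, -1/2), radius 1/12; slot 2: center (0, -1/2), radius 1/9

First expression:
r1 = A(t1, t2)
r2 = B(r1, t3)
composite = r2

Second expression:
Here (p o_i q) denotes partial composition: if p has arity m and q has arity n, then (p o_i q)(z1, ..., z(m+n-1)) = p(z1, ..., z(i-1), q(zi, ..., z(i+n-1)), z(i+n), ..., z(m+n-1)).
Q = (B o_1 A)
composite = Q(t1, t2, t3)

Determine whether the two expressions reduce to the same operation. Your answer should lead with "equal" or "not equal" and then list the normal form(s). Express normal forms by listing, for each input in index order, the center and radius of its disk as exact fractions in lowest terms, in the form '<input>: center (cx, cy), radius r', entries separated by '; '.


equal; both compose to t1: center (-23/48, -25/48), radius 1/120; t2: center (-11/24, -1/2), radius 1/120; t3: center (0, -1/2), radius 1/9

The first composite normalizes to t1: center (-23/48, -25/48), radius 1/120; t2: center (-11/24, -1/2), radius 1/120; t3: center (0, -1/2), radius 1/9
The second composite normalizes to t1: center (-23/48, -25/48), radius 1/120; t2: center (-11/24, -1/2), radius 1/120; t3: center (0, -1/2), radius 1/9
Identical normal forms: equal.


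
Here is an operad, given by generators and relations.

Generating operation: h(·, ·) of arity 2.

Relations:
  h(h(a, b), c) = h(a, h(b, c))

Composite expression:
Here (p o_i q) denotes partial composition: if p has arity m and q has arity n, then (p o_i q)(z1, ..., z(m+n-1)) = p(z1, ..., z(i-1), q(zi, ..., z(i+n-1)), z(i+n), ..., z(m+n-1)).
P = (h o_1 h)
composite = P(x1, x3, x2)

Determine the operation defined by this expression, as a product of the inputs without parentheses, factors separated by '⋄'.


x1 ⋄ x3 ⋄ x2

Associativity of h dissolves the nesting; only the x-input order survives.
h(x1, x3) linearizes to x1 ⋄ x3
h(h(x1, x3), x2) linearizes to x1 ⋄ x3 ⋄ x2


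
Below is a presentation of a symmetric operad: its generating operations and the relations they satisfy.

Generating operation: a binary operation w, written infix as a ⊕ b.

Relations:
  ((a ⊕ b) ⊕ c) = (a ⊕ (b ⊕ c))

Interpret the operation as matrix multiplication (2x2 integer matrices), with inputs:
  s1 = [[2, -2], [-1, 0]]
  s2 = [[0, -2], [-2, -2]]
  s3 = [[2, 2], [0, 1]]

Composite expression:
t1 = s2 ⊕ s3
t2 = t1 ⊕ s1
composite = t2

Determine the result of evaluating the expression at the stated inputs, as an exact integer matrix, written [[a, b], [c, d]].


[[2, 0], [-2, 8]]


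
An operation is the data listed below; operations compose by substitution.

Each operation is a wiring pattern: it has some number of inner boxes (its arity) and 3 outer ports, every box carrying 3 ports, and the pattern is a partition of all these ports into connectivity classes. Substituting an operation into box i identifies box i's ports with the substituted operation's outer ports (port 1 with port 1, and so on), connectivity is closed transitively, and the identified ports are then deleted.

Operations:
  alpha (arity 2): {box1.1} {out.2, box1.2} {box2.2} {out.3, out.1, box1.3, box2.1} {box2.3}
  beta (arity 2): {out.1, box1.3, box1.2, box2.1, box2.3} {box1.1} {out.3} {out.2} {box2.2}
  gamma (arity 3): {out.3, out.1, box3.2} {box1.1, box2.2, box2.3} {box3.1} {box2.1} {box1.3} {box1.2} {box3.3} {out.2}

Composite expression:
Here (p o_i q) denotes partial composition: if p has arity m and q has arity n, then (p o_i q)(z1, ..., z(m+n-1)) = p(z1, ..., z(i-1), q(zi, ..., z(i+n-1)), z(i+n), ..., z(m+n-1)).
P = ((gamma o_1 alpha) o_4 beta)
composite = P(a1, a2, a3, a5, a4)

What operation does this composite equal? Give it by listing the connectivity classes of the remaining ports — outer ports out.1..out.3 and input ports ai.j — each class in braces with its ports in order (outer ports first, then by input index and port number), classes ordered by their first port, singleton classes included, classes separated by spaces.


{out.1, out.3} {out.2} {a1.1} {a1.2} {a1.3, a2.1, a3.2, a3.3} {a2.2} {a2.3} {a3.1} {a4.1, a4.3, a5.2, a5.3} {a4.2} {a5.1}


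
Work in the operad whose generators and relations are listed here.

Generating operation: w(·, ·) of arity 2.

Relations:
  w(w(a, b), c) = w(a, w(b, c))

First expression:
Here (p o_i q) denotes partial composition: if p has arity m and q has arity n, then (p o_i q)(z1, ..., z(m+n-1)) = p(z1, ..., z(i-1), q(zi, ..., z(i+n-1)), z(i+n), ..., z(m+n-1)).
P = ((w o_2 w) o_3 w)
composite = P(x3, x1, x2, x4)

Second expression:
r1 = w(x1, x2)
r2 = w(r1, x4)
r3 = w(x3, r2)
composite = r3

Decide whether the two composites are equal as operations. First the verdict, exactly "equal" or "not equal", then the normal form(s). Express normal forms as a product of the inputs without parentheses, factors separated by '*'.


equal: each reduces to x3 * x1 * x2 * x4


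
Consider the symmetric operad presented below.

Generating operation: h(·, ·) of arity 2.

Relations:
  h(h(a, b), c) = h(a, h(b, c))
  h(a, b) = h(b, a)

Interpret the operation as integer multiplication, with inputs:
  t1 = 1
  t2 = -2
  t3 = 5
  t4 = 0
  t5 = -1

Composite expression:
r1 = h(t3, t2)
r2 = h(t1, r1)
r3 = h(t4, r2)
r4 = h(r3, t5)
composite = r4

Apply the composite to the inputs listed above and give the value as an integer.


0

h(t3, t2) = -10
h(t1, h(t3, t2)) = -10
h(t4, h(t1, h(t3, t2))) = 0
h(h(t4, h(t1, h(t3, t2))), t5) = 0


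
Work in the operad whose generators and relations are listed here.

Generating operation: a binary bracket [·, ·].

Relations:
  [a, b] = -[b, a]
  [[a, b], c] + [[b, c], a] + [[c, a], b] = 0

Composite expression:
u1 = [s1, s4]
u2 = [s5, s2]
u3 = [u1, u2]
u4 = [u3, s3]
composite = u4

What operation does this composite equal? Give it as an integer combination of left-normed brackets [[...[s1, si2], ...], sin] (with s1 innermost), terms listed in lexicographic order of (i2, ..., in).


-[[[[s1, s4], s2], s5], s3] + [[[[s1, s4], s5], s2], s3]


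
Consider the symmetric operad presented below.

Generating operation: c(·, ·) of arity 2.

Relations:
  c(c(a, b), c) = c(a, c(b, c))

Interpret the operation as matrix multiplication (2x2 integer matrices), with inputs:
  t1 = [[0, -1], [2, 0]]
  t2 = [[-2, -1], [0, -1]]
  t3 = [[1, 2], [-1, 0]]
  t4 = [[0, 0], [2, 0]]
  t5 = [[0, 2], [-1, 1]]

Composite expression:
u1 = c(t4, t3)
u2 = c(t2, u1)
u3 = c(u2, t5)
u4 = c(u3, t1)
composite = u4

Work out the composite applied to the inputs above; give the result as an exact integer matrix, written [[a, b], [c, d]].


c(t4, t3) = [[0, 0], [2, 4]]
c(t2, c(t4, t3)) = [[-2, -4], [-2, -4]]
c(c(t2, c(t4, t3)), t5) = [[4, -8], [4, -8]]
c(c(c(t2, c(t4, t3)), t5), t1) = [[-16, -4], [-16, -4]]

[[-16, -4], [-16, -4]]


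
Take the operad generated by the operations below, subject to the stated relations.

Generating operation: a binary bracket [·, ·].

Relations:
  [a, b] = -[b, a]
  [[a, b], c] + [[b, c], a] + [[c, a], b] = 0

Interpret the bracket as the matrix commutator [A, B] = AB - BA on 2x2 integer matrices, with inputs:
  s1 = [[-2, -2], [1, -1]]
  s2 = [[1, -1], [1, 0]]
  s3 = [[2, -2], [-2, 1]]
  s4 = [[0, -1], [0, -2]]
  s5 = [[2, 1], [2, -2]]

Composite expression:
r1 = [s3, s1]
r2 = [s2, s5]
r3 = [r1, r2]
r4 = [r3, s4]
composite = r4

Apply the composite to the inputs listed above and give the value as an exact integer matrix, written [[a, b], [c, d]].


[[18, 194], [36, -18]]

[s3, s1] = [[-6, -4], [1, 6]]
[s2, s5] = [[-3, 5], [2, 3]]
[[s3, s1], [s2, s5]] = [[-13, -84], [18, 13]]
[[[s3, s1], [s2, s5]], s4] = [[18, 194], [36, -18]]


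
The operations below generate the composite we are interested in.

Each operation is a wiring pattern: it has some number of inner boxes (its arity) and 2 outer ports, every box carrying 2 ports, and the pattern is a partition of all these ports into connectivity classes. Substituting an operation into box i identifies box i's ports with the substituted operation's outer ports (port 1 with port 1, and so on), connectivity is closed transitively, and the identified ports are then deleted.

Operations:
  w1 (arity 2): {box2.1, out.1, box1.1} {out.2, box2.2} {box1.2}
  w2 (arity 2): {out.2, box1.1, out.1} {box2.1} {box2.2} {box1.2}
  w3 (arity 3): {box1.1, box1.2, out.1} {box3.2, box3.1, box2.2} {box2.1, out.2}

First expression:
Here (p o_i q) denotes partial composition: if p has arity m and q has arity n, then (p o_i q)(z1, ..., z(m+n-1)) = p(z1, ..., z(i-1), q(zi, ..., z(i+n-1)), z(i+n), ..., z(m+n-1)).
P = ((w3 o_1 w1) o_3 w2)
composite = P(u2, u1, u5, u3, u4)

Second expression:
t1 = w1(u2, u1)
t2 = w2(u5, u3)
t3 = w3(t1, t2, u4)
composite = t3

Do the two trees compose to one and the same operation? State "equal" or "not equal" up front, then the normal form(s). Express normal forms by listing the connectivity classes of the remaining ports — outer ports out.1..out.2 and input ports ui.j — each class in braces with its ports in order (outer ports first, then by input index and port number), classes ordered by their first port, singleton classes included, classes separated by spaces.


Normal form of the first expression: {out.1, u1.1, u1.2, u2.1} {out.2, u4.1, u4.2, u5.1} {u2.2} {u3.1} {u3.2} {u5.2}
Normal form of the second expression: {out.1, u1.1, u1.2, u2.1} {out.2, u4.1, u4.2, u5.1} {u2.2} {u3.1} {u3.2} {u5.2}
Same normal form: equal.

equal: each reduces to {out.1, u1.1, u1.2, u2.1} {out.2, u4.1, u4.2, u5.1} {u2.2} {u3.1} {u3.2} {u5.2}


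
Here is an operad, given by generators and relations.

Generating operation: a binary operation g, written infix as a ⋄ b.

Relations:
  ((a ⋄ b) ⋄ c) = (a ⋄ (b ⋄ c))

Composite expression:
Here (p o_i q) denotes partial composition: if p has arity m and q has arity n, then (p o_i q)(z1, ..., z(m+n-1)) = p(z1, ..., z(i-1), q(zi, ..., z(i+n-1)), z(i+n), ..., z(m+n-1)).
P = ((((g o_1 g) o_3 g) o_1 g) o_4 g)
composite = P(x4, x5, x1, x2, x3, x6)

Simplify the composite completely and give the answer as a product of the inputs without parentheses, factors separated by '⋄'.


The g-tree's shape is irrelevant; the x-reading-order decides.
(x4 ⋄ x5) linearizes to x4 ⋄ x5
((x4 ⋄ x5) ⋄ x1) linearizes to x4 ⋄ x5 ⋄ x1
(x2 ⋄ x3) linearizes to x2 ⋄ x3
((x2 ⋄ x3) ⋄ x6) linearizes to x2 ⋄ x3 ⋄ x6
(((x4 ⋄ x5) ⋄ x1) ⋄ ((x2 ⋄ x3) ⋄ x6)) linearizes to x4 ⋄ x5 ⋄ x1 ⋄ x2 ⋄ x3 ⋄ x6

x4 ⋄ x5 ⋄ x1 ⋄ x2 ⋄ x3 ⋄ x6


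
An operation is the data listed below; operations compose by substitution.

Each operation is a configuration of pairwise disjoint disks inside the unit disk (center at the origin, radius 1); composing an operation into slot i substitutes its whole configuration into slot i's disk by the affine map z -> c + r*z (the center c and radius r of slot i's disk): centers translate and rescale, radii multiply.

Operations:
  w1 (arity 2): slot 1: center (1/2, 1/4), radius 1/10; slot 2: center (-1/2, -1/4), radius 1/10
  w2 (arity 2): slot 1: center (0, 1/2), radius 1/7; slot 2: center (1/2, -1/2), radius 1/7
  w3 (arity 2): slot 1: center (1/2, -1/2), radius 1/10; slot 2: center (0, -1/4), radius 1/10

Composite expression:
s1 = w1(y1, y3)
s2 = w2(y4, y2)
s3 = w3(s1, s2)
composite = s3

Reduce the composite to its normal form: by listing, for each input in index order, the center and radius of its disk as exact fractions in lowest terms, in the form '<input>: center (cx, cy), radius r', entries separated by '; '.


Each y-disk chains the slot maps above it in w3; radii multiply.
for y1, the 2-step affine chain lands on center (11/20, -19/40), radius 1/100
for y3, the 2-step affine chain lands on center (9/20, -21/40), radius 1/100
for y4, the 2-step affine chain lands on center (0, -1/5), radius 1/70
for y2, the 2-step affine chain lands on center (1/20, -3/10), radius 1/70

y1: center (11/20, -19/40), radius 1/100; y2: center (1/20, -3/10), radius 1/70; y3: center (9/20, -21/40), radius 1/100; y4: center (0, -1/5), radius 1/70


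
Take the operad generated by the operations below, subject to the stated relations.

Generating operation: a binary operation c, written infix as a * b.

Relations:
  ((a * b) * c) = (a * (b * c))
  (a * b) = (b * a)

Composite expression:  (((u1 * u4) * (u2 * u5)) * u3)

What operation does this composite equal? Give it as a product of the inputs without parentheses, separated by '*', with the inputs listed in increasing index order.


u1 * u2 * u3 * u4 * u5

Shape and order are irrelevant to c; the u-input set decides.
(u1 * u4) reduces to u1 * u4
(u2 * u5) reduces to u2 * u5
((u1 * u4) * (u2 * u5)) reduces to u1 * u4 * u2 * u5
(((u1 * u4) * (u2 * u5)) * u3) reduces to u1 * u4 * u2 * u5 * u3
putting the inputs in ascending order: u1 * u2 * u3 * u4 * u5


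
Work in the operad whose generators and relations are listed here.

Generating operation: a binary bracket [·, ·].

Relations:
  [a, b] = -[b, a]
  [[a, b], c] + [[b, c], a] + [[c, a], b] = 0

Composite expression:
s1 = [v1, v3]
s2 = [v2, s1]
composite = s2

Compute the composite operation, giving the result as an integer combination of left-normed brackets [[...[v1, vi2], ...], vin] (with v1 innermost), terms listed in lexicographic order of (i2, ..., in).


-[[v1, v3], v2]


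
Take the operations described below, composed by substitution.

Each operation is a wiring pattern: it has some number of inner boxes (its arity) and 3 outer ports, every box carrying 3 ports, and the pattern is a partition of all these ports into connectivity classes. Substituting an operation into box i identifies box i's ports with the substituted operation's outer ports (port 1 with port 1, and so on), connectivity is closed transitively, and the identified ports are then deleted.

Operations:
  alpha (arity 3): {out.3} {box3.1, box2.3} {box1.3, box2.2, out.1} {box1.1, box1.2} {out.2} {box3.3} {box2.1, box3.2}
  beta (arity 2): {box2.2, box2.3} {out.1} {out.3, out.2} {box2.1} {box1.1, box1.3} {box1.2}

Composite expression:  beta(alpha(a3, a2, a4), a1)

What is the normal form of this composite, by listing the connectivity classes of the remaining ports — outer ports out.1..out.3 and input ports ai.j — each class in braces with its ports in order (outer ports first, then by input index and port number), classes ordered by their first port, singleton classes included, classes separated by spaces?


Connectivity passes through glued beta-boundaries; trace each wire chain.
alpha over (a3, a2, a4) gives {out.1, a2.2, a3.3} {out.2} {out.3} {a2.1, a4.2} {a2.3, a4.1} {a3.1, a3.2} {a4.3}, out.j being that stage's outer ports
beta over (a3, a2, a4, a1) gives {out.1} {out.2, out.3} {a1.1} {a1.2, a1.3} {a2.1, a4.2} {a2.2, a3.3} {a2.3, a4.1} {a3.1, a3.2} {a4.3}, out.j being that stage's outer ports

{out.1} {out.2, out.3} {a1.1} {a1.2, a1.3} {a2.1, a4.2} {a2.2, a3.3} {a2.3, a4.1} {a3.1, a3.2} {a4.3}


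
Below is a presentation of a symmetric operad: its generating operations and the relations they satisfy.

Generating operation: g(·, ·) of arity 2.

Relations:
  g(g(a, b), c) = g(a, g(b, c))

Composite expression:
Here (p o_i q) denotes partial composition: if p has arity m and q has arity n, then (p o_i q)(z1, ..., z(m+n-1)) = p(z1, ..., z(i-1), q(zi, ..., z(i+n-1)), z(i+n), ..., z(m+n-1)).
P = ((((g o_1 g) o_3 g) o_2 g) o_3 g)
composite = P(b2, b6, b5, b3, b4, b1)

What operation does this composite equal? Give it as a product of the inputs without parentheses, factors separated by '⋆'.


b2 ⋆ b6 ⋆ b5 ⋆ b3 ⋆ b4 ⋆ b1

Under associativity of g, the answer is the b's in reading order.
g(b5, b3) linearizes to b5 ⋆ b3
g(b6, g(b5, b3)) linearizes to b6 ⋆ b5 ⋆ b3
g(b2, g(b6, g(b5, b3))) linearizes to b2 ⋆ b6 ⋆ b5 ⋆ b3
g(b4, b1) linearizes to b4 ⋆ b1
g(g(b2, g(b6, g(b5, b3))), g(b4, b1)) linearizes to b2 ⋆ b6 ⋆ b5 ⋆ b3 ⋆ b4 ⋆ b1


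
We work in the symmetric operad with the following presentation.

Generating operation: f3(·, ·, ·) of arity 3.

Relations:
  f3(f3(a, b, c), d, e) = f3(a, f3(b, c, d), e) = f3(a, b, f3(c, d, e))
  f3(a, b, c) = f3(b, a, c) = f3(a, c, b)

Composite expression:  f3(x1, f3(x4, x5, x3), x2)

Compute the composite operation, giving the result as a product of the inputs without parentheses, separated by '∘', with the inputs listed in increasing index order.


x1 ∘ x2 ∘ x3 ∘ x4 ∘ x5

Reordering under f3 is free, so list the x-inputs canonically.
f3(x4, x5, x3) linearizes to x4 ∘ x5 ∘ x3
f3(x1, f3(x4, x5, x3), x2) linearizes to x1 ∘ x4 ∘ x5 ∘ x3 ∘ x2
reordering the factors by index: x1 ∘ x2 ∘ x3 ∘ x4 ∘ x5


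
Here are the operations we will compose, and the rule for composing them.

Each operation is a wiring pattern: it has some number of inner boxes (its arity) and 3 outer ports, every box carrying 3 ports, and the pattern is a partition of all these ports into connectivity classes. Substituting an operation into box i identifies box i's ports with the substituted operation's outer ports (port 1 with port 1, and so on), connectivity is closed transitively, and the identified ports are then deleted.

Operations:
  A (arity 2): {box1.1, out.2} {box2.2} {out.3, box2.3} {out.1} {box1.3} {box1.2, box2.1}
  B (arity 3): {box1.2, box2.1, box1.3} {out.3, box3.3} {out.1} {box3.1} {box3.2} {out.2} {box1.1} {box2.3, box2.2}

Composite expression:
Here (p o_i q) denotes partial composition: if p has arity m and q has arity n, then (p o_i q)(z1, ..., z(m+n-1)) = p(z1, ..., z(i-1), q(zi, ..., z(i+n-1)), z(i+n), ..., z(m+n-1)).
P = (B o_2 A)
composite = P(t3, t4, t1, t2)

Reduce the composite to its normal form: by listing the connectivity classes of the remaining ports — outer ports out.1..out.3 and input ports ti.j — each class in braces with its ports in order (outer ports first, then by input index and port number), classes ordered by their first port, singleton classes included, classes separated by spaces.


{out.1} {out.2} {out.3, t2.3} {t1.1, t4.2} {t1.2} {t1.3, t4.1} {t2.1} {t2.2} {t3.1} {t3.2, t3.3} {t4.3}


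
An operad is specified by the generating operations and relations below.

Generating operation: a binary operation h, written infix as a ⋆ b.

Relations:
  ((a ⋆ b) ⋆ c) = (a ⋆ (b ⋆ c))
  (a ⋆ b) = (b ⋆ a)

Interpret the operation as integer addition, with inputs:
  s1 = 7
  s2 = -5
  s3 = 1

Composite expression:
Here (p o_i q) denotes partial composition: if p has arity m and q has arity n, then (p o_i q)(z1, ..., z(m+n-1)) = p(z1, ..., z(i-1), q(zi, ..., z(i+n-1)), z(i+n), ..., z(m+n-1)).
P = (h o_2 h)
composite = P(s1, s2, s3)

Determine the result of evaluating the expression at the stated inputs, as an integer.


(s2 ⋆ s3) = -4
(s1 ⋆ (s2 ⋆ s3)) = 3

3


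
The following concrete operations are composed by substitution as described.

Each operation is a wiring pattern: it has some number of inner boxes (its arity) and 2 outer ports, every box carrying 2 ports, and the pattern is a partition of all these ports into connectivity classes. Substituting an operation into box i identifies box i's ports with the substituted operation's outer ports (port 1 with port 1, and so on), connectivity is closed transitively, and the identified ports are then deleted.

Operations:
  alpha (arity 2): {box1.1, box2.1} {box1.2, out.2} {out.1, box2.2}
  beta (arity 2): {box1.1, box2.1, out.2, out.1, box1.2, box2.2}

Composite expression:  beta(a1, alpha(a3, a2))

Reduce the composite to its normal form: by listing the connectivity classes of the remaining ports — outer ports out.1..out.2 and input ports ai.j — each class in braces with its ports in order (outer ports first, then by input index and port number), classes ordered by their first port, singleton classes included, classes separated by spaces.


{out.1, out.2, a1.1, a1.2, a2.2, a3.2} {a2.1, a3.1}

Two ports join when wires chain via beta-identified ports.
through alpha, on inputs (a3, a2): {out.1, a2.2} {out.2, a3.2} {a2.1, a3.1} (out.j = stage outer ports)
through beta, on inputs (a1, a3, a2): {out.1, out.2, a1.1, a1.2, a2.2, a3.2} {a2.1, a3.1} (out.j = stage outer ports)


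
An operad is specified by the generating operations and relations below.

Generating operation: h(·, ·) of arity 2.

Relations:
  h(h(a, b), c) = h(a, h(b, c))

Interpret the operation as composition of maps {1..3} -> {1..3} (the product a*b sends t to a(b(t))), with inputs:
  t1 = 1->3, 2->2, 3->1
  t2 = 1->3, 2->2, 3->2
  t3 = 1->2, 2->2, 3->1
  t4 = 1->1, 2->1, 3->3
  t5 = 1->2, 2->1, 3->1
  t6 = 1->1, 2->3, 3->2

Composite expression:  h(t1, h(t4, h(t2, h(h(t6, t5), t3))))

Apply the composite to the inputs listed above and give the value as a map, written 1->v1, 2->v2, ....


1->1, 2->1, 3->3

h(t6, t5) = 1->3, 2->1, 3->1
h(h(t6, t5), t3) = 1->1, 2->1, 3->3
h(t2, h(h(t6, t5), t3)) = 1->3, 2->3, 3->2
h(t4, h(t2, h(h(t6, t5), t3))) = 1->3, 2->3, 3->1
h(t1, h(t4, h(t2, h(h(t6, t5), t3)))) = 1->1, 2->1, 3->3


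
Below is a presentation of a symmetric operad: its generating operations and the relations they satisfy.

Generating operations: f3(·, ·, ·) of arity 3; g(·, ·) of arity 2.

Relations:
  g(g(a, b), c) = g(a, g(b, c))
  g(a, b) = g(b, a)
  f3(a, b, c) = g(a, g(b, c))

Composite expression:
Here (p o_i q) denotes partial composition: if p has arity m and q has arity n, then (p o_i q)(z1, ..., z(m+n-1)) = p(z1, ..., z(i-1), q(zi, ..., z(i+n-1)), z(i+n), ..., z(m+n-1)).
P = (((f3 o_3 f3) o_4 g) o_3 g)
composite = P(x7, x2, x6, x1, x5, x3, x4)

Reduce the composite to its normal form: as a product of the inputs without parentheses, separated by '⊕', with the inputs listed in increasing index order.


x1 ⊕ x2 ⊕ x3 ⊕ x4 ⊕ x5 ⊕ x6 ⊕ x7


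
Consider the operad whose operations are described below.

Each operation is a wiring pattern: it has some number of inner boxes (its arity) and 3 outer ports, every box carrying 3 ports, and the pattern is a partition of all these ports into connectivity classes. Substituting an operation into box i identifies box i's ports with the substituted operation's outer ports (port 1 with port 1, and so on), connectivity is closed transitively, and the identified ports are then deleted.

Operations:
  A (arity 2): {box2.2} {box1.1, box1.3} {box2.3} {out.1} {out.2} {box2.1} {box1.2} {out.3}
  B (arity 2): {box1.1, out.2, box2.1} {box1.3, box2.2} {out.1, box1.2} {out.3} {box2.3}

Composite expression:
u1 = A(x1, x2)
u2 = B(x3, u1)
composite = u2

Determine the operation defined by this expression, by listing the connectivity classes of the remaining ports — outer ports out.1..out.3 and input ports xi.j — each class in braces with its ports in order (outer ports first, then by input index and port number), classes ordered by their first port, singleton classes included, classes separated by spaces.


{out.1, x3.2} {out.2, x3.1} {out.3} {x1.1, x1.3} {x1.2} {x2.1} {x2.2} {x2.3} {x3.3}

Treat the ports identified at B as solder joints: merge, then drop.
through A, on inputs (x1, x2): {out.1} {out.2} {out.3} {x1.1, x1.3} {x1.2} {x2.1} {x2.2} {x2.3} (out.j = stage outer ports)
through B, on inputs (x3, x1, x2): {out.1, x3.2} {out.2, x3.1} {out.3} {x1.1, x1.3} {x1.2} {x2.1} {x2.2} {x2.3} {x3.3} (out.j = stage outer ports)


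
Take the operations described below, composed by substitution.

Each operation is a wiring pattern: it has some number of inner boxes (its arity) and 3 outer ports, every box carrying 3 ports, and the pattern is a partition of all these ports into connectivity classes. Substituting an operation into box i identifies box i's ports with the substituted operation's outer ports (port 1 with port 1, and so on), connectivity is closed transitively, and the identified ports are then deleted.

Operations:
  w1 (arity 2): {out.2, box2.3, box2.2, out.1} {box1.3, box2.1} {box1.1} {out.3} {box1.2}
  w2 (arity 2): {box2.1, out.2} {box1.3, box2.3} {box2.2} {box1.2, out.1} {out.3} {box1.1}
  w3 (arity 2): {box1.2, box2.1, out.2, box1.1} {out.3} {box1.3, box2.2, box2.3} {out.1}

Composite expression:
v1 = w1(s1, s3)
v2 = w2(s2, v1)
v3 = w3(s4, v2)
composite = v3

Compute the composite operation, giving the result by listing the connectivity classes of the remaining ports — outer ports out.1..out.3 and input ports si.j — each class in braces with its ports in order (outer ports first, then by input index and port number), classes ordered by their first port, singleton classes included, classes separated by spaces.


{out.1} {out.2, s2.2, s4.1, s4.2} {out.3} {s1.1} {s1.2} {s1.3, s3.1} {s2.1} {s2.3} {s3.2, s3.3, s4.3}


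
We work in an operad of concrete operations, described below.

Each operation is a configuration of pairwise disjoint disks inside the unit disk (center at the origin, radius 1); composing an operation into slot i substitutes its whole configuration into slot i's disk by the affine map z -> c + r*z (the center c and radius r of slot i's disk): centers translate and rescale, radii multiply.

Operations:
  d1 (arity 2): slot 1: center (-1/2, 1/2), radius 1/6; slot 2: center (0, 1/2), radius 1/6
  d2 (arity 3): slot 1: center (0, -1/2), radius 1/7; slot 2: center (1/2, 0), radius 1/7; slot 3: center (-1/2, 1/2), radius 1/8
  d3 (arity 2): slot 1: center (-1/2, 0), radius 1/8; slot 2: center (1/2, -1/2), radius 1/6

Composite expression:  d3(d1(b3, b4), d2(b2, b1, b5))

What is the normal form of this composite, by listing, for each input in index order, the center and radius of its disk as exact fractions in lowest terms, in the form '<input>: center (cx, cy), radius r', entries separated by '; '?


Follow each b-input down from d3: c' goes to c + r*c', radius to r*r'.
b3 passes through 2 substitutions, ending at center (-9/16, 1/16), radius 1/48
b4 passes through 2 substitutions, ending at center (-1/2, 1/16), radius 1/48
b2 passes through 2 substitutions, ending at center (1/2, -7/12), radius 1/42
b1 passes through 2 substitutions, ending at center (7/12, -1/2), radius 1/42
b5 passes through 2 substitutions, ending at center (5/12, -5/12), radius 1/48

b1: center (7/12, -1/2), radius 1/42; b2: center (1/2, -7/12), radius 1/42; b3: center (-9/16, 1/16), radius 1/48; b4: center (-1/2, 1/16), radius 1/48; b5: center (5/12, -5/12), radius 1/48


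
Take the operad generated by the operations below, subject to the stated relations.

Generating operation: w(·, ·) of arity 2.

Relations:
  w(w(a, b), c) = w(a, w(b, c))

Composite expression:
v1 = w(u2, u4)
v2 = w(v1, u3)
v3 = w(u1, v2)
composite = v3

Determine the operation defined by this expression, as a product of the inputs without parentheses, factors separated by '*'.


u1 * u2 * u4 * u3

Under associativity of w, the answer is the u's in reading order.
w(u2, u4) collapses to u2 * u4
w(w(u2, u4), u3) collapses to u2 * u4 * u3
w(u1, w(w(u2, u4), u3)) collapses to u1 * u2 * u4 * u3


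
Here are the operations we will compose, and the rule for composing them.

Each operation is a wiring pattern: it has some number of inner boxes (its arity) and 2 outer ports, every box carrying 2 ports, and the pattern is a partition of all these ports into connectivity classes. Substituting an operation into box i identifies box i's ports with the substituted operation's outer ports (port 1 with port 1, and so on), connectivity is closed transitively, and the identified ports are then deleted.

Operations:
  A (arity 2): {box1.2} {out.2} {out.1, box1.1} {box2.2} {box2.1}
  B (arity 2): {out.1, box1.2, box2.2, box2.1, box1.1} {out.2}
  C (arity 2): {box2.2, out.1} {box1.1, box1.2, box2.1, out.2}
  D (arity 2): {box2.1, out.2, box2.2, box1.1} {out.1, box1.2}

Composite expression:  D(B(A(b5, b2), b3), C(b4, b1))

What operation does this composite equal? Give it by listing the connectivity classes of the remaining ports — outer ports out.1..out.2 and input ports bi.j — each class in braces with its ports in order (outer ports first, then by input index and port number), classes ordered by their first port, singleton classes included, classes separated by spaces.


Two ports join when wires chain via D-identified ports.
A over (b5, b2) gives {out.1, b5.1} {out.2} {b2.1} {b2.2} {b5.2}, out.j being that stage's outer ports
B over (b5, b2, b3) gives {out.1, b3.1, b3.2, b5.1} {out.2} {b2.1} {b2.2} {b5.2}, out.j being that stage's outer ports
C over (b4, b1) gives {out.1, b1.2} {out.2, b1.1, b4.1, b4.2}, out.j being that stage's outer ports
D over (b5, b2, b3, b4, b1) gives {out.1} {out.2, b1.1, b1.2, b3.1, b3.2, b4.1, b4.2, b5.1} {b2.1} {b2.2} {b5.2}, out.j being that stage's outer ports

{out.1} {out.2, b1.1, b1.2, b3.1, b3.2, b4.1, b4.2, b5.1} {b2.1} {b2.2} {b5.2}


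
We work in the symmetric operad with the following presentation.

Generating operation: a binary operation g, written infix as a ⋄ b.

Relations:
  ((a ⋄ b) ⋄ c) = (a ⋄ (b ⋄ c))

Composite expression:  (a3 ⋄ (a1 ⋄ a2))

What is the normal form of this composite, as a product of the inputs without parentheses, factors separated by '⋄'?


a3 ⋄ a1 ⋄ a2

Associativity of g dissolves the nesting; only the a-input order survives.
(a1 ⋄ a2) reduces to a1 ⋄ a2
(a3 ⋄ (a1 ⋄ a2)) reduces to a3 ⋄ a1 ⋄ a2


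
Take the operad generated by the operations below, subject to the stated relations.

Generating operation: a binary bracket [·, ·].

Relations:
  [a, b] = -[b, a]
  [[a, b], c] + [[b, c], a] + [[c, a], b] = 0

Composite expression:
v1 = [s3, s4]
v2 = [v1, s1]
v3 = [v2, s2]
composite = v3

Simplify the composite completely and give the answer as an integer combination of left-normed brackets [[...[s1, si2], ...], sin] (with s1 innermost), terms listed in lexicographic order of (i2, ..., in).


Expand each bracket as ab - ba; the s1-initial words give the coefficients.
Composite bracket: [[[s3, s4], s1], s2]
Full expansion: 8 signed words from ab - ba (2^3 = 8).
The s1-initial words carry the normal form:
  from s1s3s4s2, sign -1: term -[[[s1, s3], s4], s2]
  from s1s4s3s2, sign +1: term +[[[s1, s4], s3], s2]

-[[[s1, s3], s4], s2] + [[[s1, s4], s3], s2]


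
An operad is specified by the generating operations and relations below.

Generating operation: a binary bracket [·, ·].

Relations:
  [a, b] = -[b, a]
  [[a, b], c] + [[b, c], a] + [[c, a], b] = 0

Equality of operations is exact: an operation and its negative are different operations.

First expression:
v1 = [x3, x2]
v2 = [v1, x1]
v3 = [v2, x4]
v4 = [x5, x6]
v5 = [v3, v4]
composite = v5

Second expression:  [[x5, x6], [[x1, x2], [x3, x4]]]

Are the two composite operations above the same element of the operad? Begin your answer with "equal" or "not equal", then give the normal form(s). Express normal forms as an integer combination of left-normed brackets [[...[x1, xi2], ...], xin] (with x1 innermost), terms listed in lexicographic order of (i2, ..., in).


not equal — first [[[[[x1, x2], x3], x4], x5], x6] - [[[[[x1, x2], x3], x4], x6], x5] - [[[[[x1, x3], x2], x4], x5], x6] + [[[[[x1, x3], x2], x4], x6], x5], second -[[[[[x1, x2], x3], x4], x5], x6] + [[[[[x1, x2], x3], x4], x6], x5] + [[[[[x1, x2], x4], x3], x5], x6] - [[[[[x1, x2], x4], x3], x6], x5]


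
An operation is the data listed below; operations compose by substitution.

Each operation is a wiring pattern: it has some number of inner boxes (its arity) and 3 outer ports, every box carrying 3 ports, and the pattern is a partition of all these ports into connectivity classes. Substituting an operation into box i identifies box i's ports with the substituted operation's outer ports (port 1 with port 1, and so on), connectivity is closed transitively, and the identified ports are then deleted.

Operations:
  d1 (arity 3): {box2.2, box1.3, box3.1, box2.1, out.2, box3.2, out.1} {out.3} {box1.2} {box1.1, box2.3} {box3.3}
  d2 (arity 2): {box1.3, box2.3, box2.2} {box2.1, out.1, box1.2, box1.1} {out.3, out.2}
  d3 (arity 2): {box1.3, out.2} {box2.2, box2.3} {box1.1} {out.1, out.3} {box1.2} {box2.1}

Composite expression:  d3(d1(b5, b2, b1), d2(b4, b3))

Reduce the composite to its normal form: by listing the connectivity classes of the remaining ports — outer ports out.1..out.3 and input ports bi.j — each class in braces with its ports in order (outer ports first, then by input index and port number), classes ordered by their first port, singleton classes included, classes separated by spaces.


{out.1, out.3} {out.2} {b1.1, b1.2, b2.1, b2.2, b5.3} {b1.3} {b2.3, b5.1} {b3.1, b4.1, b4.2} {b3.2, b3.3, b4.3} {b5.2}

Substituting into d3 glues patterns; closure does the rest.
d1 over (b5, b2, b1) gives {out.1, out.2, b1.1, b1.2, b2.1, b2.2, b5.3} {out.3} {b1.3} {b2.3, b5.1} {b5.2}, out.j being that stage's outer ports
d2 over (b4, b3) gives {out.1, b3.1, b4.1, b4.2} {out.2, out.3} {b3.2, b3.3, b4.3}, out.j being that stage's outer ports
d3 over (b5, b2, b1, b4, b3) gives {out.1, out.3} {out.2} {b1.1, b1.2, b2.1, b2.2, b5.3} {b1.3} {b2.3, b5.1} {b3.1, b4.1, b4.2} {b3.2, b3.3, b4.3} {b5.2}, out.j being that stage's outer ports


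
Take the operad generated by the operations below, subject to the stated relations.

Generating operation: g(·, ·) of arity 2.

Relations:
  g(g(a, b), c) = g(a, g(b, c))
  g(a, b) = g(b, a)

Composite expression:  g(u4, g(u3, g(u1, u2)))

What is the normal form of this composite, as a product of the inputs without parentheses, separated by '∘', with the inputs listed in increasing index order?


With g associative and commutative, the u-input set is all that matters.
g(u1, u2) spells out as u1 ∘ u2
g(u3, g(u1, u2)) spells out as u3 ∘ u1 ∘ u2
g(u4, g(u3, g(u1, u2))) spells out as u4 ∘ u3 ∘ u1 ∘ u2
putting the inputs in ascending order: u1 ∘ u2 ∘ u3 ∘ u4

u1 ∘ u2 ∘ u3 ∘ u4


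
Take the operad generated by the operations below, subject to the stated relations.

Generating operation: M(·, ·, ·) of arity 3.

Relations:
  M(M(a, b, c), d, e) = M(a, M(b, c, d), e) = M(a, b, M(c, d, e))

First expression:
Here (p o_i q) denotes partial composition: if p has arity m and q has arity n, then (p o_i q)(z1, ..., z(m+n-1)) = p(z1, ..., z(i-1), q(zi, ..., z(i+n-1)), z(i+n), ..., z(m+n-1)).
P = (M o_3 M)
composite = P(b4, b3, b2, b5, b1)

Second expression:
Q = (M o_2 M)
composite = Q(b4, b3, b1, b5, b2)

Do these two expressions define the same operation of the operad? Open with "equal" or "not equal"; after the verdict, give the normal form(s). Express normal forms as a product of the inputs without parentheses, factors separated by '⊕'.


not equal: they reduce to b4 ⊕ b3 ⊕ b2 ⊕ b5 ⊕ b1 and b4 ⊕ b3 ⊕ b1 ⊕ b5 ⊕ b2

Normal form of the first expression: b4 ⊕ b3 ⊕ b2 ⊕ b5 ⊕ b1
Normal form of the second expression: b4 ⊕ b3 ⊕ b1 ⊕ b5 ⊕ b2
Distinct normal forms: not equal.


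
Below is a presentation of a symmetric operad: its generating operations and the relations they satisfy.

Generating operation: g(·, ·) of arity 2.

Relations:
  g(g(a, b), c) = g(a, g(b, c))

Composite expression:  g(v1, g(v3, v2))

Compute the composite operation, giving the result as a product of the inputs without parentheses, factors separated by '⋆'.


v1 ⋆ v3 ⋆ v2

All parenthesizations of g agree; list the v-inputs left to right.
g(v3, v2) spells out as v3 ⋆ v2
g(v1, g(v3, v2)) spells out as v1 ⋆ v3 ⋆ v2


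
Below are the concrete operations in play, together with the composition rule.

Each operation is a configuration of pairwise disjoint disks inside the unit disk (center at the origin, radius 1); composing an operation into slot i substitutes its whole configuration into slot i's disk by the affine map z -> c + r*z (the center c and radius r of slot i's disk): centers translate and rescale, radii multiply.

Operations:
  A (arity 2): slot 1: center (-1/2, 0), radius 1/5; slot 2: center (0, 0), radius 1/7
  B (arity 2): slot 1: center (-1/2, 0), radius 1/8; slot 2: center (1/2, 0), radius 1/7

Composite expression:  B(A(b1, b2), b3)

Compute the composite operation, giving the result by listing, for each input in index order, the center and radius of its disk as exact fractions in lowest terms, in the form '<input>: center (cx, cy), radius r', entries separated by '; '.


b1: center (-9/16, 0), radius 1/40; b2: center (-1/2, 0), radius 1/56; b3: center (1/2, 0), radius 1/7


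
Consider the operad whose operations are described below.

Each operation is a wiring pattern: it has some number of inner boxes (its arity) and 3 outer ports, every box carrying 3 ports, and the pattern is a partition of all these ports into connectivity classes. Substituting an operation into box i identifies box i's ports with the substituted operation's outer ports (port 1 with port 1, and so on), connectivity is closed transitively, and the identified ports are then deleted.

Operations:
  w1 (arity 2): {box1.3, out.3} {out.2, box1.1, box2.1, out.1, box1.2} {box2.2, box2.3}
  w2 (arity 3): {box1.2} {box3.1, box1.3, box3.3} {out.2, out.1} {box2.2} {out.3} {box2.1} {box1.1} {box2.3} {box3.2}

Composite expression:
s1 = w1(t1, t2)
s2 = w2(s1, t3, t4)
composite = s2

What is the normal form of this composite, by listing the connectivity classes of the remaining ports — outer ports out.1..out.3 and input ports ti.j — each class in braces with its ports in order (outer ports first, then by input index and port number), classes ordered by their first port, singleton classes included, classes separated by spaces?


{out.1, out.2} {out.3} {t1.1, t1.2, t2.1} {t1.3, t4.1, t4.3} {t2.2, t2.3} {t3.1} {t3.2} {t3.3} {t4.2}

Reachability decides: close wires over w2-identified ports.
stage w1: inputs (t1, t2), connectivity {out.1, out.2, t1.1, t1.2, t2.1} {out.3, t1.3} {t2.2, t2.3}, out.j its boundary
stage w2: inputs (t1, t2, t3, t4), connectivity {out.1, out.2} {out.3} {t1.1, t1.2, t2.1} {t1.3, t4.1, t4.3} {t2.2, t2.3} {t3.1} {t3.2} {t3.3} {t4.2}, out.j its boundary
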